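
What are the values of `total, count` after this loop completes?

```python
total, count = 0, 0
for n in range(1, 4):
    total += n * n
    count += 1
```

Sum of squares and count
`total, count` takes the values: (0, 0) → (1, 0) → (1, 1) → (5, 1) → (5, 2) → (14, 2) → (14, 3)

Answer: 14, 3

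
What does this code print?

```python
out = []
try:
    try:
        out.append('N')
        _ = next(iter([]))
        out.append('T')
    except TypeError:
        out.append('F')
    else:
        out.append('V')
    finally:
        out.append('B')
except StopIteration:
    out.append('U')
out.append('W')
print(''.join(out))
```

Execution trace: 'N' (try body) → 'B' (finally) → 'U' (outer except StopIteration) → 'W' (after the try/except). Output: NBUW

Answer: NBUW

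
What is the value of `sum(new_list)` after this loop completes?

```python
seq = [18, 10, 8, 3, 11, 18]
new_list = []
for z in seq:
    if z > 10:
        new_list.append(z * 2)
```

Sum of doubled values > 10
`new_list` takes the values: [] → [36] → [36, 22] → [36, 22, 36]
So `sum(new_list)` = 94

Answer: 94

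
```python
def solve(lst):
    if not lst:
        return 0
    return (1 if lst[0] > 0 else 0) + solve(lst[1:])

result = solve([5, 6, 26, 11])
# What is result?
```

Count of positive elements in [5, 6, 26, 11] = 4

Answer: 4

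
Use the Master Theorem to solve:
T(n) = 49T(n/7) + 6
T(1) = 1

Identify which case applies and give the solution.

a=49, b=7, f(n)=6. log_7(49) = 2. Since c=0 < 2, Case 1 applies: T(n) = Θ(n^log_b(a)) = O(n^2).

Answer: O(n^2) - Case 1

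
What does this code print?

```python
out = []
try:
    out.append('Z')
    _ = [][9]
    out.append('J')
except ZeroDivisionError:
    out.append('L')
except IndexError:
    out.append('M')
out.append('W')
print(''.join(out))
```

Execution trace: 'Z' (try body) → 'M' (except IndexError) → 'W' (after the try/except). Output: ZMW

Answer: ZMW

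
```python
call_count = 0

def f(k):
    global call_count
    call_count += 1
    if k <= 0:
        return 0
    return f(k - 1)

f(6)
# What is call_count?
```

Linear recursion stepping by 1: 7 calls from k=6 down to ≤0.

Answer: 7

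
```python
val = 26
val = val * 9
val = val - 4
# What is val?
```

Trace:
`val = 26` → val = 26
`val = val * 9` → val = 234
`val = val - 4` → val = 230
So val = 230

Answer: 230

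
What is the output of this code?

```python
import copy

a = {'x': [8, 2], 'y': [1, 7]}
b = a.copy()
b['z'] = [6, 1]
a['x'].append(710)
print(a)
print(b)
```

Key concept: shallow copy of dict with mutable values.
Step by step:
`a = {'x': [8, 2], 'y': [1, 7]}` → a = {'x': [8, 2], 'y': [1, 7]}
`b = a.copy()` → b = {'x': [8, 2], 'y': [1, 7]}
`b['z'] = [6, 1]` → b = {'x': [8, 2], 'y': [1, 7], 'z': [6, 1]}
`a['x'].append(710)` → a = {'x': [8, 2, 710], 'y': [1, 7]}; b = {'x': [8, 2, 710], 'y': [1, 7], 'z': [6, 1]}
`print(a)` → prints {'x': [8, 2, 710], 'y': [1, 7]}
`print(b)` → prints {'x': [8, 2, 710], 'y': [1, 7], 'z': [6, 1]}

Answer:
{'x': [8, 2, 710], 'y': [1, 7]}
{'x': [8, 2, 710], 'y': [1, 7], 'z': [6, 1]}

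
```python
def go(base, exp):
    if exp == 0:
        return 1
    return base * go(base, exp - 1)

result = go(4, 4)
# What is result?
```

go(4, 4) = 4 * 4 * 4 * 4 = 256

Answer: 256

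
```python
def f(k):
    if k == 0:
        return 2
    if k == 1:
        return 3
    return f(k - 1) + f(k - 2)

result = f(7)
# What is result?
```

Build up from base cases: f(0)=2, f(1)=3, f(2)=5, f(3)=8, f(4)=13, f(5)=21, f(6)=34, ..., f(7)=55

Answer: 55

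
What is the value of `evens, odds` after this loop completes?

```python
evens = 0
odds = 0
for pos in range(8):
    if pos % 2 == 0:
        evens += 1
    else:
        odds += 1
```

Count evens and odds in range(8)
`evens, odds` takes the values: (0, 0) → (1, 0) → (1, 1) → (2, 1) → (2, 2) → (3, 2) → (3, 3) → (4, 3) → (4, 4)

Answer: 4, 4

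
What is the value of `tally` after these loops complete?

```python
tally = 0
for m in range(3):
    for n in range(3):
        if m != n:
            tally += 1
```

3² - 3 (exclude diagonal)
`tally` takes the values: 0 → 1 → 2 → 3 → 4 → 5 → 6

Answer: 6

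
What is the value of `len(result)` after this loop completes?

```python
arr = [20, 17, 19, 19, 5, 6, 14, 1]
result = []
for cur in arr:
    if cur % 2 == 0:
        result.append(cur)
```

Count even numbers in [20, 17, 19, 19, 5, 6, 14, 1]
`result` takes the values: [] → [20] → [20, 6] → [20, 6, 14]
So `len(result)` = 3

Answer: 3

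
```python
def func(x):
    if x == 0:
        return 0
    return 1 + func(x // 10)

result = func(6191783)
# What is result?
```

Count of digits of 6191783: 7

Answer: 7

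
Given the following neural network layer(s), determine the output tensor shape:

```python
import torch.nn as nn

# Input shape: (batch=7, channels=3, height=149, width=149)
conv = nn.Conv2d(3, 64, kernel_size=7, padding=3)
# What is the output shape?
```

Input: (7, 3, 149, 149) -> Output: (7, 64, 149, 149)

Answer: (7, 64, 149, 149)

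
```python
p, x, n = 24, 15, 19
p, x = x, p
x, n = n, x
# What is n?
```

Trace:
`p, x, n = 24, 15, 19` → p = 24; x = 15; n = 19
`p, x = x, p` → p = 15; x = 24
`x, n = n, x` → x = 19; n = 24
So n = 24

Answer: 24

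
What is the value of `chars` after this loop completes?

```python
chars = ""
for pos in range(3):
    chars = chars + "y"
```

Repeat 'y' 3 times
`chars` takes the values: "" → "y" → "yy" → "yyy"

Answer: "yyy"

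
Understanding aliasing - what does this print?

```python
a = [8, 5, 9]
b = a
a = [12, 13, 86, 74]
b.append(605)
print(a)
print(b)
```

Key concept: rebinding vs mutation: a is rebound to a new list, b still points at the original.
Step by step:
`a = [8, 5, 9]` → a = [8, 5, 9]
`b = a` → b = [8, 5, 9] (same object as a)
`a = [12, 13, 86, 74]` → a = [12, 13, 86, 74]
`b.append(605)` → b = [8, 5, 9, 605]
`print(a)` → prints [12, 13, 86, 74]
`print(b)` → prints [8, 5, 9, 605]

Answer:
[12, 13, 86, 74]
[8, 5, 9, 605]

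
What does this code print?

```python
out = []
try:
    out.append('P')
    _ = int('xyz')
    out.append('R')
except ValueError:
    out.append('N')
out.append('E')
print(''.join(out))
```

Execution trace: 'P' (try body) → 'N' (except ValueError) → 'E' (after the try/except). Output: PNE

Answer: PNE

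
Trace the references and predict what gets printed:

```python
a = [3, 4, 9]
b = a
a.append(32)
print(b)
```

Key concept: basic list aliasing.
Step by step:
`a = [3, 4, 9]` → a = [3, 4, 9]
`b = a` → b = [3, 4, 9] (same object as a)
`a.append(32)` → a = [3, 4, 9, 32] (same object as b); b = [3, 4, 9, 32] (same object as a)
`print(b)` → prints [3, 4, 9, 32]

Answer: [3, 4, 9, 32]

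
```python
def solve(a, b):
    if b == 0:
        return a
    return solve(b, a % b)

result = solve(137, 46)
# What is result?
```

solve(137, 46) -> solve(46, 45) -> solve(45, 1) -> solve(1, 0) -> 1

Answer: 1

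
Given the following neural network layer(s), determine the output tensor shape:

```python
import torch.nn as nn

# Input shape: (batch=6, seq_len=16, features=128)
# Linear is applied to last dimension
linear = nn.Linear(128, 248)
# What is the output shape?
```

Input: (6, 16, 128) -> Output: (6, 16, 248)

Answer: (6, 16, 248)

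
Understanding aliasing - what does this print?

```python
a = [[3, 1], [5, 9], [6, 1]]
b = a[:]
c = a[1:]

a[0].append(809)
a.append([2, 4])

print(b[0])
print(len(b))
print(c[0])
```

Key concept: slice with nested mutation.
Step by step:
`a = [[3, 1], [5, 9], [6, 1]]` → a = [[3, 1], [5, 9], [6, 1]]
`b = a[:]` → b = [[3, 1], [5, 9], [6, 1]]
`c = a[1:]` → c = [[5, 9], [6, 1]]
`a[0].append(809)` → a = [[3, 1, 809], [5, 9], [6, 1]]; b = [[3, 1, 809], [5, 9], [6, 1]]
`a.append([2, 4])` → a = [[3, 1, 809], [5, 9], [6, 1], [2, 4]]
`print(b[0])` → prints [3, 1, 809]
`print(len(b))` → prints 3
`print(c[0])` → prints [5, 9]

Answer:
[3, 1, 809]
3
[5, 9]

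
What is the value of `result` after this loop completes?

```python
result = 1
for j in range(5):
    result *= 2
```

2^5 = 32
`result` takes the values: 1 → 2 → 4 → 8 → 16 → 32

Answer: 32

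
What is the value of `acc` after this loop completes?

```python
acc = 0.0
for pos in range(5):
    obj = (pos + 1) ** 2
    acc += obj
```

Sum of squared losses 1² + 2² + ... + 5²
`acc` takes the values: 0.0 → 1.0 → 5.0 → 14.0 → 30.0 → 55.0

Answer: 55.0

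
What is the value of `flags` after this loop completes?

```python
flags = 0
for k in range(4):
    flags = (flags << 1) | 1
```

Build 4 consecutive 1-bits: 0b1111
`flags` takes the values: 0 → 1 → 3 → 7 → 15

Answer: 15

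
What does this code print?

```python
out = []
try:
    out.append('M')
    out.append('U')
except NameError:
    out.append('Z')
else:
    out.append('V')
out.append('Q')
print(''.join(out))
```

Execution trace: 'M' (try body) → 'U' (try body, no exception) → 'V' (else) → 'Q' (after the try/except). Output: MUVQ

Answer: MUVQ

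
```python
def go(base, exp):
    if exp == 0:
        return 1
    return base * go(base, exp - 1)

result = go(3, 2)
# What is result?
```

go(3, 2) = 3 * 3 = 9

Answer: 9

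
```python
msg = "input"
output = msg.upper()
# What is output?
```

Trace:
`msg = "input"` → msg = 'input'
`output = msg.upper()` → output = 'INPUT'
So output = 'INPUT'

Answer: 'INPUT'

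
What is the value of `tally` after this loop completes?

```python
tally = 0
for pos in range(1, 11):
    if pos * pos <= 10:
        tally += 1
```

Count numbers where pos² ≤ 10
`tally` takes the values: 0 → 1 → 2 → 3

Answer: 3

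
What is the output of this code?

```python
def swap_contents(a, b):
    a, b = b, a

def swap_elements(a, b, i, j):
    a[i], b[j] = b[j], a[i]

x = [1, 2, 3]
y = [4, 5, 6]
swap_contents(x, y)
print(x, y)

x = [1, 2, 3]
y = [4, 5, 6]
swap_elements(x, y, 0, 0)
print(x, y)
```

Key concept: parameter rebinding vs mutation.
Step by step:
`x = [1, 2, 3]` → x = [1, 2, 3]
`y = [4, 5, 6]` → y = [4, 5, 6]
`swap_contents(x, y)` → no visible change to tracked variables
`print(x, y)` → prints [1, 2, 3] [4, 5, 6]
`x = [1, 2, 3]` → x = [1, 2, 3]
`y = [4, 5, 6]` → y = [4, 5, 6]
`swap_elements(x, y, 0, 0)` → x = [4, 2, 3]; y = [1, 5, 6]
`print(x, y)` → prints [4, 2, 3] [1, 5, 6]

Answer:
[1, 2, 3] [4, 5, 6]
[4, 2, 3] [1, 5, 6]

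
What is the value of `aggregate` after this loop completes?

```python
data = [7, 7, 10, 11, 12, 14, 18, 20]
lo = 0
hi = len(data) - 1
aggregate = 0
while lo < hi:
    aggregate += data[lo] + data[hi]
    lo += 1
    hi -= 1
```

Sum of pairs from ends
`aggregate` takes the values: 0 → 27 → 52 → 76 → 99

Answer: 99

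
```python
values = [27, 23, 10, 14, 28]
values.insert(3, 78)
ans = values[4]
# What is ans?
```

Trace:
`values = [27, 23, 10, 14, 28]` → values = [27, 23, 10, 14, 28]
`values.insert(3, 78)` → values = [27, 23, 10, 78, 14, 28]
`ans = values[4]` → ans = 14
So ans = 14

Answer: 14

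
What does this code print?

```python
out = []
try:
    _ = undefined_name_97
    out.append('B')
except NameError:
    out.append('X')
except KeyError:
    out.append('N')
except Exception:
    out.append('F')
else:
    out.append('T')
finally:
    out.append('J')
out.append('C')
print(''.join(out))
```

Execution trace: 'X' (except NameError) → 'J' (finally) → 'C' (after the try/except). Output: XJC

Answer: XJC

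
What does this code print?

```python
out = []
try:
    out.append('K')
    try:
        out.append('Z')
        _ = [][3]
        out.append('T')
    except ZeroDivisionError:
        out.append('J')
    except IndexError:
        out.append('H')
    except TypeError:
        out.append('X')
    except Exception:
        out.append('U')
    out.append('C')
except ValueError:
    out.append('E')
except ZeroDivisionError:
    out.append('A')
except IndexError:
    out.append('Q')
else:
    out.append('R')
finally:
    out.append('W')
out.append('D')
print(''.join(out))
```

Execution trace: 'K' (try body) → 'Z' (inner try body) → 'H' (inner except IndexError) → 'C' (try body, no exception) → 'R' (else) → 'W' (finally) → 'D' (after the try/except). Output: KZHCRWD

Answer: KZHCRWD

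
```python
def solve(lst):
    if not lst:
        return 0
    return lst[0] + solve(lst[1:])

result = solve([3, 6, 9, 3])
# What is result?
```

3 + 6 + 9 + 3 + 0 = 21

Answer: 21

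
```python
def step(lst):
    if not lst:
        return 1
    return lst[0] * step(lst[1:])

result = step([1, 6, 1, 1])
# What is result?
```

Product over [1, 6, 1, 1] = 1 * 6 * 1 * 1 = 6

Answer: 6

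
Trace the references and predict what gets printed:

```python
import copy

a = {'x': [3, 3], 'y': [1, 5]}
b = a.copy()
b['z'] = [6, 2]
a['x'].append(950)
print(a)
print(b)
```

Key concept: shallow copy of dict with mutable values.
Step by step:
`a = {'x': [3, 3], 'y': [1, 5]}` → a = {'x': [3, 3], 'y': [1, 5]}
`b = a.copy()` → b = {'x': [3, 3], 'y': [1, 5]}
`b['z'] = [6, 2]` → b = {'x': [3, 3], 'y': [1, 5], 'z': [6, 2]}
`a['x'].append(950)` → a = {'x': [3, 3, 950], 'y': [1, 5]}; b = {'x': [3, 3, 950], 'y': [1, 5], 'z': [6, 2]}
`print(a)` → prints {'x': [3, 3, 950], 'y': [1, 5]}
`print(b)` → prints {'x': [3, 3, 950], 'y': [1, 5], 'z': [6, 2]}

Answer:
{'x': [3, 3, 950], 'y': [1, 5]}
{'x': [3, 3, 950], 'y': [1, 5], 'z': [6, 2]}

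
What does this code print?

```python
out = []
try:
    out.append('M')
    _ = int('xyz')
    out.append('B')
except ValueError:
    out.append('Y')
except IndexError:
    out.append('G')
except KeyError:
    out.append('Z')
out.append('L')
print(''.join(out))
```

Execution trace: 'M' (try body) → 'Y' (except ValueError) → 'L' (after the try/except). Output: MYL

Answer: MYL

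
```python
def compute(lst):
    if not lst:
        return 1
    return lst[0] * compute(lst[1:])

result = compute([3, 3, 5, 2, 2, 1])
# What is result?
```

Product over [3, 3, 5, 2, 2, 1] = 3 * 3 * 5 * 2 * 2 * 1 = 180

Answer: 180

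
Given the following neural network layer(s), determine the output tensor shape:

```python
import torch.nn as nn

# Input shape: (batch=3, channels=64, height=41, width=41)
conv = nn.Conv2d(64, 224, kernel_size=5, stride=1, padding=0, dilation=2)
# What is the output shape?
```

Input: (3, 64, 41, 41) -> Output: (3, 224, 33, 33)

Answer: (3, 224, 33, 33)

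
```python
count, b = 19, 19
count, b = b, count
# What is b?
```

Trace:
`count, b = 19, 19` → count = 19; b = 19
`count, b = b, count` → count = 19; b = 19
So b = 19

Answer: 19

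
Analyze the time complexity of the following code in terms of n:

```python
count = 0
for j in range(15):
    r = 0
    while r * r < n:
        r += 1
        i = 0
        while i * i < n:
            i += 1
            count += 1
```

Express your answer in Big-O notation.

Each loop level contributes: 1 × √n × √n. Multiplying the contributions gives O(n).

Answer: O(n)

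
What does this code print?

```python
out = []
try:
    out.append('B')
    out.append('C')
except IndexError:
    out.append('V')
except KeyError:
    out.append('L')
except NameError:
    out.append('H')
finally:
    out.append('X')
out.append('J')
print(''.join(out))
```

Execution trace: 'B' (try body) → 'C' (try body, no exception) → 'X' (finally) → 'J' (after the try/except). Output: BCXJ

Answer: BCXJ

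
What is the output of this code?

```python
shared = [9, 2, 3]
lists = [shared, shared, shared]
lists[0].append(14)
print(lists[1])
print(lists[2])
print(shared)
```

Key concept: list of same reference.
Step by step:
`shared = [9, 2, 3]` → shared = [9, 2, 3]
`lists = [shared, shared, shared]` → lists = [[9, 2, 3], [9, 2, 3], [9, 2, 3]]
`lists[0].append(14)` → shared = [9, 2, 3, 14]; lists = [[9, 2, 3, 14], [9, 2, 3, 14], [9, 2, 3, 14]]
`print(lists[1])` → prints [9, 2, 3, 14]
`print(lists[2])` → prints [9, 2, 3, 14]
`print(shared)` → prints [9, 2, 3, 14]

Answer:
[9, 2, 3, 14]
[9, 2, 3, 14]
[9, 2, 3, 14]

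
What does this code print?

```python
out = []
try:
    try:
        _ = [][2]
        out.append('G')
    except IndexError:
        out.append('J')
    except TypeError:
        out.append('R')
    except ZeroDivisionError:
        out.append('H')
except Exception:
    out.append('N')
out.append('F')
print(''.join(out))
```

Execution trace: 'J' (inner except IndexError) → 'F' (after the try/except). Output: JF

Answer: JF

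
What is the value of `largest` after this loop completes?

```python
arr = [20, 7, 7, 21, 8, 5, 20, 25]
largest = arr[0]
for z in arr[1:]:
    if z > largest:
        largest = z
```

Maximum of [20, 7, 7, 21, 8, 5, 20, 25]
`largest` takes the values: 20 → 21 → 25

Answer: 25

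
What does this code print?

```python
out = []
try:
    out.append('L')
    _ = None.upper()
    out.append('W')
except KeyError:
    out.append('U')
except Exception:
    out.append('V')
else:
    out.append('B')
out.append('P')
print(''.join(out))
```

Execution trace: 'L' (try body) → 'V' (except Exception) → 'P' (after the try/except). Output: LVP

Answer: LVP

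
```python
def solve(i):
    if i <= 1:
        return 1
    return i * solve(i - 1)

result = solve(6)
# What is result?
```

solve(6) = 6 * 5 * 4 * 3 * 2 * 1 = 720

Answer: 720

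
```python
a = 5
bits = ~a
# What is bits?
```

Trace:
`a = 5` → a = 5
`bits = ~a` → bits = -6
So bits = -6

Answer: -6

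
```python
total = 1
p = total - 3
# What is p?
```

Trace:
`total = 1` → total = 1
`p = total - 3` → p = -2
So p = -2

Answer: -2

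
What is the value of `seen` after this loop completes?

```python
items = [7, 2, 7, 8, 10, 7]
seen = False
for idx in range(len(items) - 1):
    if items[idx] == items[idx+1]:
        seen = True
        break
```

Check consecutive duplicates in [7, 2, 7, 8, 10, 7]
`seen` takes the values: False

Answer: False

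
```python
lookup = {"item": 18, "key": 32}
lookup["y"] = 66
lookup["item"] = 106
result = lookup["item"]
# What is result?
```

Trace:
`lookup = {"item": 18, "key": 32}` → lookup = {'item': 18, 'key': 32}
`lookup["y"] = 66` → lookup = {'item': 18, 'key': 32, 'y': 66}
`lookup["item"] = 106` → lookup = {'item': 106, 'key': 32, 'y': 66}
`result = lookup["item"]` → result = 106
So result = 106

Answer: 106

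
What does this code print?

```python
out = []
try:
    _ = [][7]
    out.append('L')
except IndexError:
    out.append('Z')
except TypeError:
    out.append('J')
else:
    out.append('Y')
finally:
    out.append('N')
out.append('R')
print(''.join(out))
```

Execution trace: 'Z' (except IndexError) → 'N' (finally) → 'R' (after the try/except). Output: ZNR

Answer: ZNR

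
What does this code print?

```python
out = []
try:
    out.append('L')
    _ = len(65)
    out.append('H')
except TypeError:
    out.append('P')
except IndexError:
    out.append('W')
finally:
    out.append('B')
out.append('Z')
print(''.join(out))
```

Execution trace: 'L' (try body) → 'P' (except TypeError) → 'B' (finally) → 'Z' (after the try/except). Output: LPBZ

Answer: LPBZ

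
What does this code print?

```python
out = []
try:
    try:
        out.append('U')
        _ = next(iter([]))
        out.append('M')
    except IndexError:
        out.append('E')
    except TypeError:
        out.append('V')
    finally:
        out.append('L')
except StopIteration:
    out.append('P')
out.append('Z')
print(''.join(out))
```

Execution trace: 'U' (try body) → 'L' (finally) → 'P' (outer except StopIteration) → 'Z' (after the try/except). Output: ULPZ

Answer: ULPZ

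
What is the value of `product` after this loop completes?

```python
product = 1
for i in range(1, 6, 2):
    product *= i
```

Product of 1, 3, 5, ... up to 5
`product` takes the values: 1 → 3 → 15

Answer: 15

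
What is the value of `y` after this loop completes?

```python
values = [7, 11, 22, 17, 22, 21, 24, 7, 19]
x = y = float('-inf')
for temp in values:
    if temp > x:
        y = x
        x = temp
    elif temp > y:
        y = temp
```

Second largest (with repeats) in [7, 11, 22, 17, 22, 21, 24, 7, 19]
`y` takes the values: -inf → 7 → 11 → 17 → 22

Answer: 22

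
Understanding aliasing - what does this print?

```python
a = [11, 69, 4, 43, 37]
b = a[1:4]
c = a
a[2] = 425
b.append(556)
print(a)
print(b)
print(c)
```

Key concept: slice vs alias.
Step by step:
`a = [11, 69, 4, 43, 37]` → a = [11, 69, 4, 43, 37]
`b = a[1:4]` → b = [69, 4, 43]
`c = a` → c = [11, 69, 4, 43, 37] (same object as a)
`a[2] = 425` → a = [11, 69, 425, 43, 37] (same object as c); c = [11, 69, 425, 43, 37] (same object as a)
`b.append(556)` → b = [69, 4, 43, 556]
`print(a)` → prints [11, 69, 425, 43, 37]
`print(b)` → prints [69, 4, 43, 556]
`print(c)` → prints [11, 69, 425, 43, 37]

Answer:
[11, 69, 425, 43, 37]
[69, 4, 43, 556]
[11, 69, 425, 43, 37]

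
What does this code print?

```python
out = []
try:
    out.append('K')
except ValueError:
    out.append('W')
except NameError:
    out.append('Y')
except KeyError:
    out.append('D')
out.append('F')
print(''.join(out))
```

Execution trace: 'K' (try body, no exception) → 'F' (after the try/except). Output: KF

Answer: KF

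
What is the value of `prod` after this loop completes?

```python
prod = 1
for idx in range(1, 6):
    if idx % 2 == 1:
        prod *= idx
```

Product of odd numbers 1 to 5
`prod` takes the values: 1 → 3 → 15

Answer: 15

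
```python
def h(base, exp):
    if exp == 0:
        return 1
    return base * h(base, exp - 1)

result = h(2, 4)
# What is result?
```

h(2, 4) = 2 * 2 * 2 * 2 = 16

Answer: 16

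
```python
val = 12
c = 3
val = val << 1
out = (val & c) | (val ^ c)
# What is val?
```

Trace:
`val = 12` → val = 12
`c = 3` → c = 3
`val = val << 1` → val = 24
`out = (val & c) | (val ^ c)` → out = 27
So val = 24

Answer: 24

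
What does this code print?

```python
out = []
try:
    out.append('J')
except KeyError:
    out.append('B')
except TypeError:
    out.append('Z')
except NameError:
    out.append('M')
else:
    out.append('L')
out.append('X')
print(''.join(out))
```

Execution trace: 'J' (try body, no exception) → 'L' (else) → 'X' (after the try/except). Output: JLX

Answer: JLX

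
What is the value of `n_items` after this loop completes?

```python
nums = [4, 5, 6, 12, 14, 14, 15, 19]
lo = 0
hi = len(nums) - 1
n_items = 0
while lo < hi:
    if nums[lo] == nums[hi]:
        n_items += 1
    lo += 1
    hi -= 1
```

Count matching pairs from ends
`n_items` takes the values: 0

Answer: 0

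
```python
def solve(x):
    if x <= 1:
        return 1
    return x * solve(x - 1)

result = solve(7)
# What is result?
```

solve(7) = 7 * 6 * 5 * 4 * 3 * 2 * 1 = 5040

Answer: 5040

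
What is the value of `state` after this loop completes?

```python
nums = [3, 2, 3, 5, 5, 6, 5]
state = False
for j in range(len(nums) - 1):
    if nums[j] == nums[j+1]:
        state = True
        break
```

Check consecutive duplicates in [3, 2, 3, 5, 5, 6, 5]
`state` takes the values: False → True

Answer: True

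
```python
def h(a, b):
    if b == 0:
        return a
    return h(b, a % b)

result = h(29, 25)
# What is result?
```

h(29, 25) -> h(25, 4) -> h(4, 1) -> h(1, 0) -> 1

Answer: 1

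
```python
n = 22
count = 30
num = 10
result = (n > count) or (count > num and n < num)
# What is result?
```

Trace:
`n = 22` → n = 22
`count = 30` → count = 30
`num = 10` → num = 10
`result = (n > count) or (count > num and n < num)` → result = False
So result = False

Answer: False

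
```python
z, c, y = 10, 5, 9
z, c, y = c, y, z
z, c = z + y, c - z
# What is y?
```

Trace:
`z, c, y = 10, 5, 9` → z = 10; c = 5; y = 9
`z, c, y = c, y, z` → z = 5; c = 9; y = 10
`z, c = z + y, c - z` → z = 15; c = 4
So y = 10

Answer: 10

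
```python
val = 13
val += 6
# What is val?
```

Trace:
`val = 13` → val = 13
`val += 6` → val = 19
So val = 19

Answer: 19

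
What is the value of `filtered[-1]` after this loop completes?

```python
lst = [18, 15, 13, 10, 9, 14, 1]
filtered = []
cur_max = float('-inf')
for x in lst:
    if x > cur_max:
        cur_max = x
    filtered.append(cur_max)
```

Running max ends at 18
`filtered` takes the values: [] → [18] → [18, 18] → [18, 18, 18] → [18, 18, 18, 18] → [18, 18, 18, 18, 18] → [18, 18, 18, 18, 18, 18] → [18, 18, 18, 18, 18, 18, 18]
So `filtered[-1]` = 18

Answer: 18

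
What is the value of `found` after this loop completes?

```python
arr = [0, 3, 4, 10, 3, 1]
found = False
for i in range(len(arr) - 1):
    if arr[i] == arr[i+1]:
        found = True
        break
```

Check consecutive duplicates in [0, 3, 4, 10, 3, 1]
`found` takes the values: False

Answer: False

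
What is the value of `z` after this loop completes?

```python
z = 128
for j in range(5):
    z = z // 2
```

Halve 5 times: 128 // 2^5 = 4
`z` takes the values: 128 → 64 → 32 → 16 → 8 → 4

Answer: 4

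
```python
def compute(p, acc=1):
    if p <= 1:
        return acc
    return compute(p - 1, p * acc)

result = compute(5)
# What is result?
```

Accumulator trace (n, acc): (5, 1) -> (4, 5) -> (3, 20) -> (2, 60) -> (1, 120) -> return 120

Answer: 120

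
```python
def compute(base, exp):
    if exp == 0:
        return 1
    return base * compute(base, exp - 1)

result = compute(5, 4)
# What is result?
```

compute(5, 4) = 5 * 5 * 5 * 5 = 625

Answer: 625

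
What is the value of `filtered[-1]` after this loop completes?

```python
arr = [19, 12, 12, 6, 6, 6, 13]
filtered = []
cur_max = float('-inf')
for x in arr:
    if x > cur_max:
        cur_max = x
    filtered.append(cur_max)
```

Running max ends at 19
`filtered` takes the values: [] → [19] → [19, 19] → [19, 19, 19] → [19, 19, 19, 19] → [19, 19, 19, 19, 19] → [19, 19, 19, 19, 19, 19] → [19, 19, 19, 19, 19, 19, 19]
So `filtered[-1]` = 19

Answer: 19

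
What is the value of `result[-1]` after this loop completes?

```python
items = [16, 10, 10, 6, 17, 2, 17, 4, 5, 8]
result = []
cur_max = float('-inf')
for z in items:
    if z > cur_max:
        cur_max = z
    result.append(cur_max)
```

Running max ends at 17
`result` takes the values: [] → [16] → [16, 16] → [16, 16, 16] → [16, 16, 16, 16] → [16, 16, 16, 16, 17] → [16, 16, 16, 16, 17, 17] → [16, 16, 16, 16, 17, 17, 17] → [16, 16, 16, 16, 17, 17, 17, 17] → [16, 16, 16, 16, 17, 17, 17, 17, 17] → [16, 16, 16, 16, 17, 17, 17, 17, 17, 17]
So `result[-1]` = 17

Answer: 17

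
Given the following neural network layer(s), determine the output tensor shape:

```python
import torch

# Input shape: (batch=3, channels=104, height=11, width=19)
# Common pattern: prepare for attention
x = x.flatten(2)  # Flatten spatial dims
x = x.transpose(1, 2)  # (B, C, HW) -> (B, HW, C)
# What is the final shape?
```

Input: (3, 104, 11, 19) -> after flatten(2): (3, 104, 209) -> Output: (3, 209, 104)

Answer: (3, 209, 104)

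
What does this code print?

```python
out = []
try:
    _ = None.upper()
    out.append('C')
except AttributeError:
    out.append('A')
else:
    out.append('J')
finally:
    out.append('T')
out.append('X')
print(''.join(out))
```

Execution trace: 'A' (except AttributeError) → 'T' (finally) → 'X' (after the try/except). Output: ATX

Answer: ATX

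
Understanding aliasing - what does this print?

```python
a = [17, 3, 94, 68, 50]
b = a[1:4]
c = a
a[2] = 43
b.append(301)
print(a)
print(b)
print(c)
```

Key concept: slice vs alias.
Step by step:
`a = [17, 3, 94, 68, 50]` → a = [17, 3, 94, 68, 50]
`b = a[1:4]` → b = [3, 94, 68]
`c = a` → c = [17, 3, 94, 68, 50] (same object as a)
`a[2] = 43` → a = [17, 3, 43, 68, 50] (same object as c); c = [17, 3, 43, 68, 50] (same object as a)
`b.append(301)` → b = [3, 94, 68, 301]
`print(a)` → prints [17, 3, 43, 68, 50]
`print(b)` → prints [3, 94, 68, 301]
`print(c)` → prints [17, 3, 43, 68, 50]

Answer:
[17, 3, 43, 68, 50]
[3, 94, 68, 301]
[17, 3, 43, 68, 50]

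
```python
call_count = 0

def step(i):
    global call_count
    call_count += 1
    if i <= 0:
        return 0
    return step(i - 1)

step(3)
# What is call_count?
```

Linear recursion stepping by 1: 4 calls from i=3 down to ≤0.

Answer: 4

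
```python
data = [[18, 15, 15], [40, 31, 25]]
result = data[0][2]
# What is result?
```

Trace:
`data = [[18, 15, 15], [40, 31, 25]]` → data = [[18, 15, 15], [40, 31, 25]]
`result = data[0][2]` → result = 15
So result = 15

Answer: 15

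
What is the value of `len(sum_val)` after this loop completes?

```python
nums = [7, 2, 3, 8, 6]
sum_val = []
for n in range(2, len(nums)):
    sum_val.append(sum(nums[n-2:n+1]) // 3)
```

Number of 3-element averages
`sum_val` takes the values: [] → [4] → [4, 4] → [4, 4, 5]
So `len(sum_val)` = 3

Answer: 3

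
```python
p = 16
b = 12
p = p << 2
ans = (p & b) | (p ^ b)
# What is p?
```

Trace:
`p = 16` → p = 16
`b = 12` → b = 12
`p = p << 2` → p = 64
`ans = (p & b) | (p ^ b)` → ans = 76
So p = 64

Answer: 64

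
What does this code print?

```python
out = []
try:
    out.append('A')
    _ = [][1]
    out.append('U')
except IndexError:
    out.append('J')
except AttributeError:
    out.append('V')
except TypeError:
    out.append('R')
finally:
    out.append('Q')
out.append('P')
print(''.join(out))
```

Execution trace: 'A' (try body) → 'J' (except IndexError) → 'Q' (finally) → 'P' (after the try/except). Output: AJQP

Answer: AJQP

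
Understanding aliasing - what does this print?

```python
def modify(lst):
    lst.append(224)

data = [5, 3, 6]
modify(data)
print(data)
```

Key concept: function modifies passed list.
Step by step:
`data = [5, 3, 6]` → data = [5, 3, 6]
`modify(data)` → data = [5, 3, 6, 224]
`print(data)` → prints [5, 3, 6, 224]

Answer: [5, 3, 6, 224]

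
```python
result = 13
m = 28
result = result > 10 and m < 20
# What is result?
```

Trace:
`result = 13` → result = 13
`m = 28` → m = 28
`result = result > 10 and m < 20` → result = False
So result = False

Answer: False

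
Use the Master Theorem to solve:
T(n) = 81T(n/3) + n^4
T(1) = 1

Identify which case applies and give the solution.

a=81, b=3, f(n)=n^4. log_3(81) = 4. Since c=4 = 4, Case 2 applies: T(n) = Θ(n^log_b(a) · log n) = O(n^4 log n).

Answer: O(n^4 log n) - Case 2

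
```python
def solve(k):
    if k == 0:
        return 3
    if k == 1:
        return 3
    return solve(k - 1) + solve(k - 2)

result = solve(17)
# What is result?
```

Build up from base cases: solve(0)=3, solve(1)=3, solve(2)=6, solve(3)=9, solve(4)=15, solve(5)=24, solve(6)=39, ..., solve(17)=7752

Answer: 7752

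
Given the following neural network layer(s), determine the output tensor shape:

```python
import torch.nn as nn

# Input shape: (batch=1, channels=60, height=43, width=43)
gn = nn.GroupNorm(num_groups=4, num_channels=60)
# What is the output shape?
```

Input: (1, 60, 43, 43) -> Output: (1, 60, 43, 43)

Answer: (1, 60, 43, 43)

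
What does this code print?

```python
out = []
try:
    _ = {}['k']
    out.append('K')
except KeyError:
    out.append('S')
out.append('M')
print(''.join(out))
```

Execution trace: 'S' (except KeyError) → 'M' (after the try/except). Output: SM

Answer: SM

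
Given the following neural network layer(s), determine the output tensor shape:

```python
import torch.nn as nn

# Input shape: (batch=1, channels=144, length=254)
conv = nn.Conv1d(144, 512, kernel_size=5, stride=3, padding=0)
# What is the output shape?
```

Input: (1, 144, 254) -> Output: (1, 512, 84)

Answer: (1, 512, 84)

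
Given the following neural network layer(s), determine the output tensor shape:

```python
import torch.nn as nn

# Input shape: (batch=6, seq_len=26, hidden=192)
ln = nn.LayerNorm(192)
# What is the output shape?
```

Input: (6, 26, 192) -> Output: (6, 26, 192)

Answer: (6, 26, 192)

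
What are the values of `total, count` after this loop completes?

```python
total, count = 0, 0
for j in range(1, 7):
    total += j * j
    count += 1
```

Sum of squares and count
`total, count` takes the values: (0, 0) → (1, 0) → (1, 1) → (5, 1) → (5, 2) → (14, 2) → (14, 3) → (30, 3) → (30, 4) → (55, 4) → (55, 5) → (91, 5) → (91, 6)

Answer: 91, 6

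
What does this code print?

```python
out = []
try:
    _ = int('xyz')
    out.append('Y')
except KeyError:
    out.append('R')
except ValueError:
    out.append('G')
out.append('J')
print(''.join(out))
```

Execution trace: 'G' (except ValueError) → 'J' (after the try/except). Output: GJ

Answer: GJ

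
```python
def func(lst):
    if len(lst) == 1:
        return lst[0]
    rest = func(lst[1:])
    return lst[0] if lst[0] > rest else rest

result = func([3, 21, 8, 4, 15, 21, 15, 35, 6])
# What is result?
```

Recursive max over [3, 21, 8, 4, 15, 21, 15, 35, 6] = 35

Answer: 35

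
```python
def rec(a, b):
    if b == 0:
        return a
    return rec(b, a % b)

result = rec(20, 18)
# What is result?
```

rec(20, 18) -> rec(18, 2) -> rec(2, 0) -> 2

Answer: 2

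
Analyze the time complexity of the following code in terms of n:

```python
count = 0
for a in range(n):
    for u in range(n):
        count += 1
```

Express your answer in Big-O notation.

Each loop level contributes: n × n. Multiplying the contributions gives O(n^2).

Answer: O(n^2)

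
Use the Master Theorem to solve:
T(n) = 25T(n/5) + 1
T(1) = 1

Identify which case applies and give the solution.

a=25, b=5, f(n)=1. log_5(25) = 2. Since c=0 < 2, Case 1 applies: T(n) = Θ(n^log_b(a)) = O(n^2).

Answer: O(n^2) - Case 1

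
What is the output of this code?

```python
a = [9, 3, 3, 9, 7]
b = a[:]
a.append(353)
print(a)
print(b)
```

Key concept: slice [:] creates copy.
Step by step:
`a = [9, 3, 3, 9, 7]` → a = [9, 3, 3, 9, 7]
`b = a[:]` → b = [9, 3, 3, 9, 7]
`a.append(353)` → a = [9, 3, 3, 9, 7, 353]
`print(a)` → prints [9, 3, 3, 9, 7, 353]
`print(b)` → prints [9, 3, 3, 9, 7]

Answer:
[9, 3, 3, 9, 7, 353]
[9, 3, 3, 9, 7]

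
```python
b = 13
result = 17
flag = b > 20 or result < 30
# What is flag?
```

Trace:
`b = 13` → b = 13
`result = 17` → result = 17
`flag = b > 20 or result < 30` → flag = True
So flag = True

Answer: True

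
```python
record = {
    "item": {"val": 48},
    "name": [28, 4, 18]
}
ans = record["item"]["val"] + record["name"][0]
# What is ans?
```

Trace:
`record = { ...` → record = {'item': {'val': 48}, 'name': [28, 4, 18]}
`ans = record["item"]["val"] + record["name"][0]` → ans = 76
So ans = 76

Answer: 76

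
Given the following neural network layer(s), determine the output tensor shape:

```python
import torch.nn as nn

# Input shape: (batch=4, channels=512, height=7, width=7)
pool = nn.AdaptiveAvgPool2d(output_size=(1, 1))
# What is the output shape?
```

Input: (4, 512, 7, 7) -> Output: (4, 512, 1, 1)

Answer: (4, 512, 1, 1)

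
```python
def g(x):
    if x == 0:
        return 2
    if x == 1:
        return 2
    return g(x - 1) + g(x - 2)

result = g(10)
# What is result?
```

Build up from base cases: g(0)=2, g(1)=2, g(2)=4, g(3)=6, g(4)=10, g(5)=16, g(6)=26, ..., g(10)=178

Answer: 178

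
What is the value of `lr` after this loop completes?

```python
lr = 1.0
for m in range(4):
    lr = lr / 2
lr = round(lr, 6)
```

Halving LR 4 times: 1 / 2^4
`lr` takes the values: 1.0 → 0.5 → 0.25 → 0.125 → 0.0625

Answer: 0.0625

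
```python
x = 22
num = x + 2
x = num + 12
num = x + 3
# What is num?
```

Trace:
`x = 22` → x = 22
`num = x + 2` → num = 24
`x = num + 12` → x = 36
`num = x + 3` → num = 39
So num = 39

Answer: 39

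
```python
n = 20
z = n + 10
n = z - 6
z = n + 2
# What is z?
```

Trace:
`n = 20` → n = 20
`z = n + 10` → z = 30
`n = z - 6` → n = 24
`z = n + 2` → z = 26
So z = 26

Answer: 26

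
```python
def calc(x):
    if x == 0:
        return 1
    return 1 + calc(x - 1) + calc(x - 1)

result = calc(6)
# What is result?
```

calc(x) = 1 + 2·calc(x-1), calc(0)=1. Closed form: (1+1)·2^6 - 1 = 127.

Answer: 127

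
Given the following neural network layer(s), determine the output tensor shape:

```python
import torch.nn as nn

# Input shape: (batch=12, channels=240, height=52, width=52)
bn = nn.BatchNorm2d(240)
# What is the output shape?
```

Input: (12, 240, 52, 52) -> Output: (12, 240, 52, 52)

Answer: (12, 240, 52, 52)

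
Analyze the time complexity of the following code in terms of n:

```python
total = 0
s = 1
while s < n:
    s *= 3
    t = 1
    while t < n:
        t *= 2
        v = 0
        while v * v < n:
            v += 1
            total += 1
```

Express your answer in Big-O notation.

Each loop level contributes: log n × log n × √n. Multiplying the contributions gives O(√n log² n).

Answer: O(√n log² n)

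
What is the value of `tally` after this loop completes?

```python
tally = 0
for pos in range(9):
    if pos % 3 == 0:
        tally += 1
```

Count numbers divisible by 3 in range(9)
`tally` takes the values: 0 → 1 → 2 → 3

Answer: 3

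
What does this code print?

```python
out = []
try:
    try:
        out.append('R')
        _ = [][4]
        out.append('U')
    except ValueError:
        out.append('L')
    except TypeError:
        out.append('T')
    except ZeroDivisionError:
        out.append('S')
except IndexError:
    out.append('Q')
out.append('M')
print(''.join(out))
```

Execution trace: 'R' (try body) → 'Q' (outer except IndexError) → 'M' (after the try/except). Output: RQM

Answer: RQM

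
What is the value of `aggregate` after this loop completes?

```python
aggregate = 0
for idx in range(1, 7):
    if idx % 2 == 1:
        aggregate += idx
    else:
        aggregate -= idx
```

Add odd, subtract even
`aggregate` takes the values: 0 → 1 → -1 → 2 → -2 → 3 → -3

Answer: -3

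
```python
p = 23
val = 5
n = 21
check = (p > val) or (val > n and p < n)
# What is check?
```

Trace:
`p = 23` → p = 23
`val = 5` → val = 5
`n = 21` → n = 21
`check = (p > val) or (val > n and p < n)` → check = True
So check = True

Answer: True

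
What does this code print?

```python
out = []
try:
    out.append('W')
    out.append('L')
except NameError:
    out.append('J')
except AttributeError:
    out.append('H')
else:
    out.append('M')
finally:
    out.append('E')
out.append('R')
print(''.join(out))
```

Execution trace: 'W' (try body) → 'L' (try body, no exception) → 'M' (else) → 'E' (finally) → 'R' (after the try/except). Output: WLMER

Answer: WLMER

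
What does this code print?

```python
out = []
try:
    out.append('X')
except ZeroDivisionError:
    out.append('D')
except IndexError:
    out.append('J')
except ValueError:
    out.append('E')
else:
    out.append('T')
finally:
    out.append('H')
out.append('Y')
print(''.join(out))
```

Execution trace: 'X' (try body, no exception) → 'T' (else) → 'H' (finally) → 'Y' (after the try/except). Output: XTHY

Answer: XTHY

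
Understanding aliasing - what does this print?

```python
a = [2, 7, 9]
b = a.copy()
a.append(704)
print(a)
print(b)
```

Key concept: list.copy() creates independent copy.
Step by step:
`a = [2, 7, 9]` → a = [2, 7, 9]
`b = a.copy()` → b = [2, 7, 9]
`a.append(704)` → a = [2, 7, 9, 704]
`print(a)` → prints [2, 7, 9, 704]
`print(b)` → prints [2, 7, 9]

Answer:
[2, 7, 9, 704]
[2, 7, 9]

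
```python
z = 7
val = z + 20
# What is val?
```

Trace:
`z = 7` → z = 7
`val = z + 20` → val = 27
So val = 27

Answer: 27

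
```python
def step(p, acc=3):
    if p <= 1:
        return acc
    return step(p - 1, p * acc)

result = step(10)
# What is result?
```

Accumulator trace (n, acc): (10, 3) -> (9, 30) -> (8, 270) -> (7, 2160) -> (6, 15120) -> (5, 90720) -> (4, 453600) -> (3, 1814400) -> (2, 5443200) -> (1, 10886400) -> return 10886400

Answer: 10886400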